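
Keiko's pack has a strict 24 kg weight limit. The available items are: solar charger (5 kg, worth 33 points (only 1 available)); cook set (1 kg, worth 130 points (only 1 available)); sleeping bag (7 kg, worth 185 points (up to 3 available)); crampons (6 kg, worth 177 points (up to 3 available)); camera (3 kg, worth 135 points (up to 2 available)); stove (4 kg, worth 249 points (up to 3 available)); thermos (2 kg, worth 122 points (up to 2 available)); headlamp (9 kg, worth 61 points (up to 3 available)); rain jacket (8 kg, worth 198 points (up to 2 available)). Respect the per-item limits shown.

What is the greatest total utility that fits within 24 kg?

1391

The ratio ordering already packs tightly: cook set + 2×camera + 3×stove + 2×thermos, 23 kg, 1391.
The spare 1 kg is too small for any remaining item, and no exchange beats 1391.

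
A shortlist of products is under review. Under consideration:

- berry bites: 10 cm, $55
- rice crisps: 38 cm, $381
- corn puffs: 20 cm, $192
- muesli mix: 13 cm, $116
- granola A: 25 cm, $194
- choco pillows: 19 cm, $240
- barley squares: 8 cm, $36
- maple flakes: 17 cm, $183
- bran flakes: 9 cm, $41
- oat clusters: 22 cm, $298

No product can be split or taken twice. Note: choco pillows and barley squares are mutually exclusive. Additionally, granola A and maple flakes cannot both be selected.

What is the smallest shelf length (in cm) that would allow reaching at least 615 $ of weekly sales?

54

Look for the lowest-shelf combination reaching 615.
muesli mix + choco pillows + oat clusters reaches 654 using 54 cm.
No combination under 54 cm hits 615.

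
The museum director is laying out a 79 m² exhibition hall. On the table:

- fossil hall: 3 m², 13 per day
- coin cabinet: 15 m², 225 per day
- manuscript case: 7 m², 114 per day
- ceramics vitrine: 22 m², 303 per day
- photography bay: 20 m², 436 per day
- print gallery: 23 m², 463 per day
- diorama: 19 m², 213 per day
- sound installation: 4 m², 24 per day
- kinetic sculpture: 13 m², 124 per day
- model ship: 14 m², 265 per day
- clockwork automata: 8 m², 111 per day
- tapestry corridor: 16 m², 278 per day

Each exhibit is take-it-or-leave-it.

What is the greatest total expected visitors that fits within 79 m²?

Greedy by ratio would take photography bay + print gallery + sound installation + model ship + tapestry corridor: 77 m² used, total 1466.
Replace sound installation and tapestry corridor with coin cabinet + manuscript case: the trade gains 37 net, giving 1503 at 79 m².
The closest alternative, ceramics vitrine + photography bay + print gallery + model ship, reaches only 1467.

1503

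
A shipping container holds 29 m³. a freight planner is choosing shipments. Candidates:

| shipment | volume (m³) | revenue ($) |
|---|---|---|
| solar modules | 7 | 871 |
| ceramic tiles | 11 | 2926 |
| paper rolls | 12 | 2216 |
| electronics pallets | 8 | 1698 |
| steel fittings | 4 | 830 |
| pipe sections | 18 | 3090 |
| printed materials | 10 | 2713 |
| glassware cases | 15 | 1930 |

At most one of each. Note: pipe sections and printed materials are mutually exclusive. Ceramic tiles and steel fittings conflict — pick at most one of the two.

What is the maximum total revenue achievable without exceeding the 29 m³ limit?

7337

Ceramic tiles + electronics pallets + printed materials uses 29 of the 29 m³ and totals 7337.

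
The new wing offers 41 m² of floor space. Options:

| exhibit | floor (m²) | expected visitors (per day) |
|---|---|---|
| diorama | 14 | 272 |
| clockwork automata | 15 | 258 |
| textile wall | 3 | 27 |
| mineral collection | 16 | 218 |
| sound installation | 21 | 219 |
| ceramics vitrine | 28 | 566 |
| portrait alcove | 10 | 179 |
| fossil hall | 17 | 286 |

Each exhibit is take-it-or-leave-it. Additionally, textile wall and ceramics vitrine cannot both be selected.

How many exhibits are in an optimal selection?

2

The maximum expected visitors within 41 m² is 745.
One optimal bundle: ceramics vitrine + portrait alcove (38 m²).
Every optimal selection uses 2 exhibits.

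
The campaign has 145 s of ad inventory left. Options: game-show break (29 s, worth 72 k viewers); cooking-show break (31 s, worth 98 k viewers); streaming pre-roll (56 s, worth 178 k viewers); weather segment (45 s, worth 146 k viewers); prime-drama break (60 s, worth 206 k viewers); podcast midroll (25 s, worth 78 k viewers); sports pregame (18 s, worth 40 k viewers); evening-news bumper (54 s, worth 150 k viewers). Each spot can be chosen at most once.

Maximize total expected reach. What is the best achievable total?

By expected reach per s: prime-drama break 3.43, weather segment 3.24, streaming pre-roll 3.18 lead.
A density-first pass picks cooking-show break + weather segment + prime-drama break — 450 at 136 s.
Dropping cooking-show break and weather segment frees 76 s; slotting in streaming pre-roll + podcast midroll (81 s) lifts the total to 462 at 141 s.
Runner-up game-show break + streaming pre-roll + prime-drama break tops out at 456.

462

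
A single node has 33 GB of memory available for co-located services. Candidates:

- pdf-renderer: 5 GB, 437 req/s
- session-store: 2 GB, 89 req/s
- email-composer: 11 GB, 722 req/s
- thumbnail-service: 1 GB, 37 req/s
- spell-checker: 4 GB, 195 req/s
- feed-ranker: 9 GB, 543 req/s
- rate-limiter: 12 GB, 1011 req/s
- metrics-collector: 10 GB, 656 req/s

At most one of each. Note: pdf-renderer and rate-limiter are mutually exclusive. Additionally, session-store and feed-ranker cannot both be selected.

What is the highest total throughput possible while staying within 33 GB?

Ranking by ratio (throughput/GB): pdf-renderer 87.40, rate-limiter 84.25, email-composer 65.64.
Best packing: email-composer + rate-limiter + metrics-collector — 33 GB, 2389 total.

2389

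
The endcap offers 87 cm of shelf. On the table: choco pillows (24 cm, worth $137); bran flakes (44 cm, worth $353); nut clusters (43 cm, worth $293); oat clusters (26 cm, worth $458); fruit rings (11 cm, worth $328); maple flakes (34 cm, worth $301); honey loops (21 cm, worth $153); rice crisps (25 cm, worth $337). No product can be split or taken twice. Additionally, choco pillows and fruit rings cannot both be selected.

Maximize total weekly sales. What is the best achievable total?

Taking oat clusters + fruit rings + honey loops + rice crisps: 83 cm used, 1276 in weekly sales.
Next best is bran flakes + oat clusters + fruit rings at 1139 (81 cm) — short by 137.

1276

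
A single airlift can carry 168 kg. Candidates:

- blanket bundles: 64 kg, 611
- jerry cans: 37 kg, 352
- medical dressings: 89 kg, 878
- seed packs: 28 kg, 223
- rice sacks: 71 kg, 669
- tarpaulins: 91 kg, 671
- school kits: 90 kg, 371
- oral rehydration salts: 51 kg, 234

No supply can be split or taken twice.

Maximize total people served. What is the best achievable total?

1547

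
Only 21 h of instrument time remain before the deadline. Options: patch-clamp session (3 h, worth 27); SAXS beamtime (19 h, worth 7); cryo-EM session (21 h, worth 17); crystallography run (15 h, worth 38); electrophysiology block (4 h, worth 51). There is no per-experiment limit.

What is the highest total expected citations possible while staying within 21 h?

Density check — electrophysiology block 12.75, patch-clamp session 9.00, crystallography run 2.53, cryo-EM session 0.81 are the best per h.
Best packing: 5×electrophysiology block — 20 h, 255 total.

255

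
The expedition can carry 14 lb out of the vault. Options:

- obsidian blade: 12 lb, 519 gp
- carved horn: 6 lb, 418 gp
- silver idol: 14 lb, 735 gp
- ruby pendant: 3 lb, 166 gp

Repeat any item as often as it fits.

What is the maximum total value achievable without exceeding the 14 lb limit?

836

By value per lb: carved horn 69.67, ruby pendant 55.33, silver idol 52.50 lead.
Best packing: 2×carved horn — 12 lb, 836 total.
Every other selection either busts 14 lb or fails to beat 836.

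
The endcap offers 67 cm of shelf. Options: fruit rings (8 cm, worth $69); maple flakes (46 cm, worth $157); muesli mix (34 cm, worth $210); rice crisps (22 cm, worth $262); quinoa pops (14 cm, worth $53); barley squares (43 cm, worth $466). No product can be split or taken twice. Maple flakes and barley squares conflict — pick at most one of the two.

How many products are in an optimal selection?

2

Optimal total is 728.
One optimal bundle: rice crisps + barley squares (65 cm).
All optima have 2 products.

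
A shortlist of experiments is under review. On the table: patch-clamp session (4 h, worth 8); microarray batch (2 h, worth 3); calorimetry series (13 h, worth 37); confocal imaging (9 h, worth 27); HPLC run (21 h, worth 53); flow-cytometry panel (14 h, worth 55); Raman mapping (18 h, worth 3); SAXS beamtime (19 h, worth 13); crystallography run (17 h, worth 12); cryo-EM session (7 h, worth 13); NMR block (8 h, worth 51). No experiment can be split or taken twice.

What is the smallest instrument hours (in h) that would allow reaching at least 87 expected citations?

21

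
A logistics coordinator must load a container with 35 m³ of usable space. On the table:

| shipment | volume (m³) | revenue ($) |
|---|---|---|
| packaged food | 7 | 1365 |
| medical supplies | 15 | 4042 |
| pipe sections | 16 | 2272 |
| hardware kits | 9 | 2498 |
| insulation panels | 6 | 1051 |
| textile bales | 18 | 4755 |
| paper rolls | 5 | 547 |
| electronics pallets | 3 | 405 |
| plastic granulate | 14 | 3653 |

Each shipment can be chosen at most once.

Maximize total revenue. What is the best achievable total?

The ratio heuristic lands on packaged food + medical supplies + hardware kits + electronics pallets (8310) but leaves 1 m³ idle.
Using the slack differently, textile bales + electronics pallets + plastic granulate comes to 8813 at 35 m³.
That's the maximum — no swap from here does better than 8813.

8813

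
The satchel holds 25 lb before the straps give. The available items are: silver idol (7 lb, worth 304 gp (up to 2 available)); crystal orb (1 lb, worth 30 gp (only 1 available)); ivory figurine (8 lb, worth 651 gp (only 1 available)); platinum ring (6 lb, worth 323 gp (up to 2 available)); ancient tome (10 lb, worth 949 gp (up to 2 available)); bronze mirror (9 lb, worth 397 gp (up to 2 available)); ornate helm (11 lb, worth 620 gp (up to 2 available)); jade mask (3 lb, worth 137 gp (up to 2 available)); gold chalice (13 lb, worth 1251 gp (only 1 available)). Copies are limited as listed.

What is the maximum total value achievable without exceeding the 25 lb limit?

Ranking by ratio (value/lb): gold chalice 96.23, ancient tome 94.90, ivory figurine 81.38, ornate helm 56.36.
Crystal orb + ancient tome + gold chalice uses 24 of the 25 lb and totals 2230.
No other feasible combination exceeds 2230.

2230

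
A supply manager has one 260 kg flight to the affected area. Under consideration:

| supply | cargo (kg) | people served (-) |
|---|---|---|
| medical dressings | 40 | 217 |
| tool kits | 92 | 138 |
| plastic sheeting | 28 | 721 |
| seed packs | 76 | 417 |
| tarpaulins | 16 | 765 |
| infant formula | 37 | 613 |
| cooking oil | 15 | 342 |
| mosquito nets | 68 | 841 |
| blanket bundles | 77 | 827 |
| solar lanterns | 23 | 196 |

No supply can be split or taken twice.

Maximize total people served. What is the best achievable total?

4109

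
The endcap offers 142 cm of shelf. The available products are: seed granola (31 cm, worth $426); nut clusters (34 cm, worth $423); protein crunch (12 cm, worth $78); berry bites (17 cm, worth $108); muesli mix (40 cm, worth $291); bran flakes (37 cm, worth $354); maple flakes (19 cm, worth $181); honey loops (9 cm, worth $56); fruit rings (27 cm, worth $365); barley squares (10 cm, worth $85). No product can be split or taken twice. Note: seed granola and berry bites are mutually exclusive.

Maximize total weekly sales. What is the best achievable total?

1653

Ranking by ratio (weekly sales/cm): seed granola 13.74, fruit rings 13.52, nut clusters 12.44, bran flakes 9.57.
Best packing: seed granola + nut clusters + bran flakes + fruit rings + barley squares — 139 cm, 1653 total.
Runner-up seed granola + nut clusters + protein crunch + bran flakes + fruit rings tops out at 1646.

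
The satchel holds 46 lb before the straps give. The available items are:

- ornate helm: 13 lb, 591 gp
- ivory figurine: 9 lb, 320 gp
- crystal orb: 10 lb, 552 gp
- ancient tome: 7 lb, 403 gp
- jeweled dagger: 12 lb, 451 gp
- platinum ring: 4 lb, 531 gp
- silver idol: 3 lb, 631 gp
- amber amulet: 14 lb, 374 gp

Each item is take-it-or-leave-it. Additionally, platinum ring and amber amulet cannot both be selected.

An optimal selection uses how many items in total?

6

Best achievable value is 3028.
One optimal bundle: ornate helm + ivory figurine + crystal orb + ancient tome + platinum ring + silver idol (46 lb).
All optima have 6 items.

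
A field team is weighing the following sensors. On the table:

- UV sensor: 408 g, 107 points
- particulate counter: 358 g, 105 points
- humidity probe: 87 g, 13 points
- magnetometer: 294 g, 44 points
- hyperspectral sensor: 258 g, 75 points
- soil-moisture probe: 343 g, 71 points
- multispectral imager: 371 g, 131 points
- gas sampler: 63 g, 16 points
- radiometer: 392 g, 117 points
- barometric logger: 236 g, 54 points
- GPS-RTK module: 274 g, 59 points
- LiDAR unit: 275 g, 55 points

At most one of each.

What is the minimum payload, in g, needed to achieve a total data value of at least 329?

1084

Minimise g subject to total data value ≥ 329.
hyperspectral sensor + multispectral imager + gas sampler + radiometer: 339 data value at 1084 g.
Any bundle with less than 1084 g falls short of 329.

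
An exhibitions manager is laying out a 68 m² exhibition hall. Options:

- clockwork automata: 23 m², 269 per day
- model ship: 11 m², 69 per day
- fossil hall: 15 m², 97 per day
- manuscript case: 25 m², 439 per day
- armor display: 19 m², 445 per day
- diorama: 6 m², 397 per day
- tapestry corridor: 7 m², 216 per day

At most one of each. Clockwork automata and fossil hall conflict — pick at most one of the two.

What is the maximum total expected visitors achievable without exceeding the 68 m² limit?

1566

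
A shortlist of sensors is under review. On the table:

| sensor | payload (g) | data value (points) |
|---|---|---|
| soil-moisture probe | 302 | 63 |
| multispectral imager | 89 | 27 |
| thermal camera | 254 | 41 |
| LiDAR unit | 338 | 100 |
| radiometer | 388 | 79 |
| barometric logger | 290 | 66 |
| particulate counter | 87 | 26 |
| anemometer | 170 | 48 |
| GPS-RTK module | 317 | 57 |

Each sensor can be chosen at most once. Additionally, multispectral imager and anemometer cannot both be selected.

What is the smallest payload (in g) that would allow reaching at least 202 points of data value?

798

Look for the lowest-payload combination reaching 202.
LiDAR unit + barometric logger + anemometer: 214 data value at 798 g.
No combination under 798 g hits 202.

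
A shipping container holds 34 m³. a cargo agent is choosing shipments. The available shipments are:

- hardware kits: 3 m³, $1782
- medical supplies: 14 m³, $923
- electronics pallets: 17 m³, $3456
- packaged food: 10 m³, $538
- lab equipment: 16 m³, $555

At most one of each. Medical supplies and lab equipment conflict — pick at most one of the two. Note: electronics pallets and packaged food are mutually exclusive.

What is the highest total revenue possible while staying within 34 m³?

6161

Density check — hardware kits 594.00, electronics pallets 203.29, medical supplies 65.93, packaged food 53.80 are the best per m³.
Taking hardware kits + medical supplies + electronics pallets: 34 m³ used, 6161 in revenue.
Runner-up hardware kits + electronics pallets tops out at 5238.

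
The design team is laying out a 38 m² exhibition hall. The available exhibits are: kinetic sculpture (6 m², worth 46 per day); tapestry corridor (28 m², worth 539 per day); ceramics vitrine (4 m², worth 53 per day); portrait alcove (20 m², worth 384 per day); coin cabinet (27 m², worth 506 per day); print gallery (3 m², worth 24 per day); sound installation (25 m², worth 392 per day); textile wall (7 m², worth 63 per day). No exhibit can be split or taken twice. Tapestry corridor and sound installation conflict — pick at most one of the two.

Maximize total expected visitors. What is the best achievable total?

638

Ranking by ratio (expected visitors/m²): tapestry corridor 19.25, portrait alcove 19.20, coin cabinet 18.74, sound installation 15.68.
The ratio heuristic lands on tapestry corridor + ceramics vitrine + print gallery (616) but leaves 3 m² idle.
The 3 m² tied up in print gallery is better spent on kinetic sculpture — total rises to 638 (38 m²).
Runner-up tapestry corridor + print gallery + textile wall tops out at 626.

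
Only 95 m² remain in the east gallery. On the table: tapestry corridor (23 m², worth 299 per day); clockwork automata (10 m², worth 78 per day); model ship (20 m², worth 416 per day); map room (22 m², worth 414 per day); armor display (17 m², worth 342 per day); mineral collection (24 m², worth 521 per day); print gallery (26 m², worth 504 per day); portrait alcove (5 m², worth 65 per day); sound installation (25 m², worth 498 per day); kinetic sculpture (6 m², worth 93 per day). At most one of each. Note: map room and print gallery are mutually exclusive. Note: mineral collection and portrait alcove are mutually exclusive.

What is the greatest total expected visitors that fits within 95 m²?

Filling by ratio: model ship + armor display + mineral collection + sound installation + kinetic sculpture for 1870, with 3 m² left unused.
The 23 m² tied up in armor display and kinetic sculpture is better spent on print gallery — total rises to 1939 (95 m²).

1939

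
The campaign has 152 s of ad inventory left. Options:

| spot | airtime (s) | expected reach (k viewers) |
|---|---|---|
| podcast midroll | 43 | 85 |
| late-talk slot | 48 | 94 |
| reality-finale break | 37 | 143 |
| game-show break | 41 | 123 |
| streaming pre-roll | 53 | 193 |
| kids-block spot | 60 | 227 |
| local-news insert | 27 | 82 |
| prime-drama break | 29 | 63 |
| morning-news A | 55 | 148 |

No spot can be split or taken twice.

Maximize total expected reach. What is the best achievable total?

563

Reality-finale break + streaming pre-roll + kids-block spot uses 150 of the 152 s and totals 563.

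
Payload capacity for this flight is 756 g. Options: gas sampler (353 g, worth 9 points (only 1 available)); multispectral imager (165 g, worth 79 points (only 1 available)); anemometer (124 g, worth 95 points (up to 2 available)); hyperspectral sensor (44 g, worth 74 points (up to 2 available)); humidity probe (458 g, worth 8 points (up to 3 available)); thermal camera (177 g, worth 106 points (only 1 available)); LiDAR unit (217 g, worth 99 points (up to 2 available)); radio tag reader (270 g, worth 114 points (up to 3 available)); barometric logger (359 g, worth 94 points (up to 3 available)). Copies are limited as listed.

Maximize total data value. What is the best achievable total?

543

By data value per g: hyperspectral sensor 1.68, anemometer 0.77, thermal camera 0.60, multispectral imager 0.48 lead.
Taking the top-ratio sensors first gives multispectral imager + 2×anemometer + 2×hyperspectral sensor + thermal camera for 523 (678 g).
The 165 g tied up in multispectral imager is better spent on LiDAR unit — total rises to 543 (730 g).
The spare 26 g is too small for any remaining sensor, and no exchange beats 543.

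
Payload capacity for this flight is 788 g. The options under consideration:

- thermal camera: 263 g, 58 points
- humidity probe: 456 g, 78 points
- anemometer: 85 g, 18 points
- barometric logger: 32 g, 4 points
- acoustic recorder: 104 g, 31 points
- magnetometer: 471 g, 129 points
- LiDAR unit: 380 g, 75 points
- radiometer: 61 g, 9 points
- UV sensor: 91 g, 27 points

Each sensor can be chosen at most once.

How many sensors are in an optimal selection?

5

The maximum data value within 788 g is 209.
For example anemometer + barometric logger + acoustic recorder + magnetometer + UV sensor achieves it, using 783 g.
Any selection reaching 209 contains exactly 5 sensors.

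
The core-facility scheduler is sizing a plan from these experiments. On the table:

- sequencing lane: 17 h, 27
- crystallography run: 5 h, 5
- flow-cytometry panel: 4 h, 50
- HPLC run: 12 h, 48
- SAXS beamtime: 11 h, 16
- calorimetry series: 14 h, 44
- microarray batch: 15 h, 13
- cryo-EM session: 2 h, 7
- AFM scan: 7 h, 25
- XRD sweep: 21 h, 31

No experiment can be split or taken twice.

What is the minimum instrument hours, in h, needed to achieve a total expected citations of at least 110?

Minimise h subject to total expected citations ≥ 110.
Taking crystallography run + flow-cytometry panel + HPLC run + cryo-EM session gives 110 (≥ 110) for 23 h.
Any bundle with less than 23 h falls short of 110.

23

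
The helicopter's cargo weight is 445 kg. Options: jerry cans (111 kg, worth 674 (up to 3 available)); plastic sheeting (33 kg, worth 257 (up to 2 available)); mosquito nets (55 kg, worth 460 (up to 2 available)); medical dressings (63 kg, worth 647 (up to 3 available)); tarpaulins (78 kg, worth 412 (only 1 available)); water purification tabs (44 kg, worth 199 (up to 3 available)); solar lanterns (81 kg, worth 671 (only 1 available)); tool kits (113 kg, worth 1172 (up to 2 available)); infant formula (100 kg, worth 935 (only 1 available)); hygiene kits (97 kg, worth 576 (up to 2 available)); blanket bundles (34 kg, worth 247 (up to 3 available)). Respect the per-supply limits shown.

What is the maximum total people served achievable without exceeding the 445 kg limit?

A density-first pass picks 3×medical dressings + 2×tool kits — 4285 at 415 kg.
Replace 2×medical dressings with mosquito nets + infant formula: the trade gains 101 net, giving 4386 at 444 kg.
Nothing else within 445 kg beats 4386.

4386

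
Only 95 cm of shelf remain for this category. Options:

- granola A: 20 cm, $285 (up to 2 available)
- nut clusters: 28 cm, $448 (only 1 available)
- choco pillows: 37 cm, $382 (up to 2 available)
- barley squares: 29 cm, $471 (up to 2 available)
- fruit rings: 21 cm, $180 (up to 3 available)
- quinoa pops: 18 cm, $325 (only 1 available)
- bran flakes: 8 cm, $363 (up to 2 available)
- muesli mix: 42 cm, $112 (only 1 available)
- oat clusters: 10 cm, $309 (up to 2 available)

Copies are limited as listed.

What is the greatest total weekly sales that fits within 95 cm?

2286

Greedy by ratio would take barley squares + quinoa pops + 2×bran flakes + 2×oat clusters: 83 cm used, total 2140.
Replace quinoa pops with barley squares: the trade gains 146 net, giving 2286 at 94 cm.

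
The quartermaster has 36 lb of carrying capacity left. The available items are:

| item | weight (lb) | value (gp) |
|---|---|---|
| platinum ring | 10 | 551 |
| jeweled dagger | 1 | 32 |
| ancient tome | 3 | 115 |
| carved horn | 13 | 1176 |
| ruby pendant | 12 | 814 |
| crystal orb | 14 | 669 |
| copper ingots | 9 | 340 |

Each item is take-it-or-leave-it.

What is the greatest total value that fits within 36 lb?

Platinum ring + jeweled dagger + carved horn + ruby pendant uses 36 of the 36 lb and totals 2573.

2573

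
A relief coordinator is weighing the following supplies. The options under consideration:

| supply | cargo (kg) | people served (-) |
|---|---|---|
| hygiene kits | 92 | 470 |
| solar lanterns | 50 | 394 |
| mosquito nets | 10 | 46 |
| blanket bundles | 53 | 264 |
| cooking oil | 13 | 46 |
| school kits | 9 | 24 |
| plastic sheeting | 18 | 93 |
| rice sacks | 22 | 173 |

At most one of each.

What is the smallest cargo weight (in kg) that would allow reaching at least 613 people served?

Minimise kg subject to total people served ≥ 613.
solar lanterns + mosquito nets + rice sacks: 613 people served at 82 kg.
Any bundle with less than 82 kg falls short of 613.

82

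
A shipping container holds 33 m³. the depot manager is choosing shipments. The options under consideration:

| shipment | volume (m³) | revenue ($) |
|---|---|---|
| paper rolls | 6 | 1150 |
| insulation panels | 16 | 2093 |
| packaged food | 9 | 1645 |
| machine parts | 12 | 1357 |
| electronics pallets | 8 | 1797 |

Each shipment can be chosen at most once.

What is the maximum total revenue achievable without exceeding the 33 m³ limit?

Ranking by ratio (revenue/m³): electronics pallets 224.62, paper rolls 191.67, packaged food 182.78, insulation panels 130.81.
Greedy by ratio would take paper rolls + packaged food + electronics pallets: 23 m³ used, total 4592.
Dropping paper rolls frees 6 m³; slotting in insulation panels (16 m³) lifts the total to 5535 at 33 m³.
The closest alternative, paper rolls + insulation panels + electronics pallets, reaches only 5040.

5535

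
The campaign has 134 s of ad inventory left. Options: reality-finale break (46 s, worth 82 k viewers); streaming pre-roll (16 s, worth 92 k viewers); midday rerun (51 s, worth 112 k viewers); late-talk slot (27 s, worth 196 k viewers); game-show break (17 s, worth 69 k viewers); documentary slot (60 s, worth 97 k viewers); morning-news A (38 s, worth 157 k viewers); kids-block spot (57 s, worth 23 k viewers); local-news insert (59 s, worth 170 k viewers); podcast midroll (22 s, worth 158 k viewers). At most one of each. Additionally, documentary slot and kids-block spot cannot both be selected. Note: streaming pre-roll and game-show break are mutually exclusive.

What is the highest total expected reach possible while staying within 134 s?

616

Density check — late-talk slot 7.26, podcast midroll 7.18, streaming pre-roll 5.75, morning-news A 4.13 are the best per s.
Taking streaming pre-roll + late-talk slot + local-news insert + podcast midroll: 124 s used, 616 in expected reach.
An exhaustive check of the 1024 subsets confirms 616.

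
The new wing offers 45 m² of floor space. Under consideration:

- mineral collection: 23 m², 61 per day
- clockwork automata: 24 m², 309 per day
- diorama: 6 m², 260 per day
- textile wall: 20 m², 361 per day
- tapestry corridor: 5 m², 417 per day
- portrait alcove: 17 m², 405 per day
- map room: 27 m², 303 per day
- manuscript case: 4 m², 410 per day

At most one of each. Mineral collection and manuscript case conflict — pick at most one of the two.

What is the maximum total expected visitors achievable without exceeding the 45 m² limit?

Ranking by ratio (expected visitors/m²): manuscript case 102.50, tapestry corridor 83.40, diorama 43.33.
Best packing: diorama + tapestry corridor + portrait alcove + manuscript case — 32 m², 1492 total.
Runner-up diorama + textile wall + tapestry corridor + manuscript case tops out at 1448.

1492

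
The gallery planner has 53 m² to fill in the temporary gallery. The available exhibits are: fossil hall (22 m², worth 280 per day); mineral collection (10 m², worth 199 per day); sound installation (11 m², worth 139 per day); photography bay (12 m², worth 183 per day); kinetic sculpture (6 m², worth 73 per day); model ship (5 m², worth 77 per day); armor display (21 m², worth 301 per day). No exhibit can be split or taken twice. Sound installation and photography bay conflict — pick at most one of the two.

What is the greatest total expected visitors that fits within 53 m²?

789

Ranking by ratio (expected visitors/m²): mineral collection 19.90, model ship 15.40, photography bay 15.25, armor display 14.33.
Filling by ratio: mineral collection + photography bay + model ship + armor display for 760, with 5 m² left unused.
Replace photography bay with sound installation + kinetic sculpture: the trade gains 29 net, giving 789 at 53 m².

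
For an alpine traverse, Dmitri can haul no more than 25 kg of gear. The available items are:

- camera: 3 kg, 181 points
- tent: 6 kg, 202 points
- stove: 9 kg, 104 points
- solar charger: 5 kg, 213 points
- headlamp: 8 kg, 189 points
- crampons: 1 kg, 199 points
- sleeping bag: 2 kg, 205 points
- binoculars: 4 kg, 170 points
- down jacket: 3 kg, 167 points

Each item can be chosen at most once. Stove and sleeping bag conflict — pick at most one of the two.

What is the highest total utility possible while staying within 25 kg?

1337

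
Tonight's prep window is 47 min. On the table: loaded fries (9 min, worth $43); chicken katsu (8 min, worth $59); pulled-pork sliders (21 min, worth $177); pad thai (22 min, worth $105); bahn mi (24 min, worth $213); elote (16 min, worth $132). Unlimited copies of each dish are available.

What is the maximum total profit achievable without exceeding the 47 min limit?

390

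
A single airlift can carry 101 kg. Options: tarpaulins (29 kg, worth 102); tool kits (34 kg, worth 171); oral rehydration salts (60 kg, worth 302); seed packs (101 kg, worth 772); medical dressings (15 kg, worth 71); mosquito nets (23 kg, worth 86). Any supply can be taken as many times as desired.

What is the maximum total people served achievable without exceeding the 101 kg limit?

772

Seed packs uses 101 of the 101 kg and totals 772.
Nothing else within 101 kg beats 772.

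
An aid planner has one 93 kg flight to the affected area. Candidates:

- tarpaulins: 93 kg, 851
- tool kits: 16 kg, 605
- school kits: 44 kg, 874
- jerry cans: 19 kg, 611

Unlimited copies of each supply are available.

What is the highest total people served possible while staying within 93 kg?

3049

Filling by ratio: 5×tool kits for 3025, with 13 kg left unused.
Replace 4×tool kits with 4×jerry cans: the trade gains 24 net, giving 3049 at 92 kg.
That's the maximum — no swap from here does better than 3049.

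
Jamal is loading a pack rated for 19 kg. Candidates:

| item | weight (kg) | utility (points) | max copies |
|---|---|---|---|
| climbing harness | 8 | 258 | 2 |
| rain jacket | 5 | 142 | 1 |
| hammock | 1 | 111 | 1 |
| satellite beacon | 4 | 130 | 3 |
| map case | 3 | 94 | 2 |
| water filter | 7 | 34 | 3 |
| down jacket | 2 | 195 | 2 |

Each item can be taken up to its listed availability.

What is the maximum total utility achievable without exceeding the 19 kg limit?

949

Filling by ratio: hammock + 3×satellite beacon + 2×down jacket for 891, with 2 kg left unused.
The 4 kg tied up in satellite beacon is better spent on 2×map case — total rises to 949 (19 kg).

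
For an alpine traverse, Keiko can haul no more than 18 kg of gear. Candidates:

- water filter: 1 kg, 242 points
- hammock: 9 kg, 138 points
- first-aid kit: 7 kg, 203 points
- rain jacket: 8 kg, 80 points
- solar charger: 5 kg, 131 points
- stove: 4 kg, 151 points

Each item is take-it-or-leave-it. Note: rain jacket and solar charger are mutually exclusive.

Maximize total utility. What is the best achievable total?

Water filter + first-aid kit + solar charger + stove uses 17 of the 18 kg and totals 727.
The spare 1 kg is too small for any remaining item, and no feasible exchange beats 727.

727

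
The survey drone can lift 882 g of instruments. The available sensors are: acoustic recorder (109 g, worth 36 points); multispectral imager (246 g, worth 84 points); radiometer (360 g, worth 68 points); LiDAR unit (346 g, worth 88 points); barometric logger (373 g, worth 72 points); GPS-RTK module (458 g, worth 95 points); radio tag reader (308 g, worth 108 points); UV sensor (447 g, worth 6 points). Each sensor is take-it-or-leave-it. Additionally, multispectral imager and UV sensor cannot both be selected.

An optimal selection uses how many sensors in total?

3

Optimal total is 239.
For example acoustic recorder + GPS-RTK module + radio tag reader achieves it, using 875 g.
Any selection reaching 239 contains exactly 3 sensors.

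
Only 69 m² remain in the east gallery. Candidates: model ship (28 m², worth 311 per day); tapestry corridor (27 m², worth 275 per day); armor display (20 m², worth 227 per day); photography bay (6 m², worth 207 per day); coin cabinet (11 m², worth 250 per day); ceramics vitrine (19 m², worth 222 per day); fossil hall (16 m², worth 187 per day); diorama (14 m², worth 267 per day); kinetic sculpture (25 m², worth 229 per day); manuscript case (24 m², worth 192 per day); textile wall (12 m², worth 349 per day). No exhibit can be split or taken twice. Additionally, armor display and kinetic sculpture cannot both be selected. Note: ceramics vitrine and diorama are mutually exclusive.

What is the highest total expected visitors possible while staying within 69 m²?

1302

By expected visitors per m²: photography bay 34.50, textile wall 29.08, coin cabinet 22.73, diorama 19.07 lead.
Filling by ratio: photography bay + coin cabinet + fossil hall + diorama + textile wall for 1260, with 10 m² left unused.
Replace fossil hall with kinetic sculpture: the trade gains 42 net, giving 1302 at 68 m².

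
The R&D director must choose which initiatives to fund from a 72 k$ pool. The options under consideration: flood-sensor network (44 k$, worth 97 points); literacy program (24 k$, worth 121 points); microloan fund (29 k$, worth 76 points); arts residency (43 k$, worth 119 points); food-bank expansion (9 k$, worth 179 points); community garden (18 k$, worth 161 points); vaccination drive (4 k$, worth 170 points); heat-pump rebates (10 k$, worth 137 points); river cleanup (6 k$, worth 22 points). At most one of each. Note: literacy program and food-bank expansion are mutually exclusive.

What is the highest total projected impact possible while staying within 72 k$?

723

Taking microloan fund + food-bank expansion + community garden + vaccination drive + heat-pump rebates: 70 k$ used, 723 in projected impact.
The closest alternative, food-bank expansion + community garden + vaccination drive + heat-pump rebates + river cleanup, reaches only 669.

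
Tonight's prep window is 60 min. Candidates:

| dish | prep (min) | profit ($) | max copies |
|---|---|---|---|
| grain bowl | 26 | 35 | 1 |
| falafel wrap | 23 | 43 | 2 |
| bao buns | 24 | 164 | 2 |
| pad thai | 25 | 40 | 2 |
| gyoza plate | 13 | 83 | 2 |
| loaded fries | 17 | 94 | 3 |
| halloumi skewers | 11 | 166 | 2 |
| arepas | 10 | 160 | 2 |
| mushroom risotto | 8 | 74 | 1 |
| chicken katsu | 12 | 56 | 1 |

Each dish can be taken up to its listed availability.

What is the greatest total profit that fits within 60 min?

746

The ratio heuristic lands on 2×halloumi skewers + 2×arepas + mushroom risotto (726) but leaves 10 min idle.
The 8 min tied up in mushroom risotto is better spent on loaded fries — total rises to 746 (59 min).
Every other selection either busts 60 min or exceeds an availability limit or fails to beat 746.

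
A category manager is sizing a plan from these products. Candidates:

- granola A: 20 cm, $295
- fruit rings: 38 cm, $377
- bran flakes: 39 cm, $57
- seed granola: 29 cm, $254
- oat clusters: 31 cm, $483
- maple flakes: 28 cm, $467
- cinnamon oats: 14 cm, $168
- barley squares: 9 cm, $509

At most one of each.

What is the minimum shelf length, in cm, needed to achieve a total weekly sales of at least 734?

29

Look for the lowest-shelf combination reaching 734.
Taking granola A + barley squares gives 804 (≥ 734) for 29 cm.
No combination under 29 cm hits 734.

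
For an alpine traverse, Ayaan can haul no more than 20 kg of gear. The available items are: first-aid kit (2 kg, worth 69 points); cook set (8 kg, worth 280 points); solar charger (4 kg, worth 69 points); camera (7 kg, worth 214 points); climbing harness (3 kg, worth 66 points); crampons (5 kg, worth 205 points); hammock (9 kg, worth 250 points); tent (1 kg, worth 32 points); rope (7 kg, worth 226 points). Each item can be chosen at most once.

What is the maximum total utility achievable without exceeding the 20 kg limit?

711

Ranking by ratio (utility/kg): crampons 41.00, cook set 35.00, first-aid kit 34.50.
A density-first pass picks first-aid kit + cook set + climbing harness + crampons + tent — 652 at 19 kg.
Replace first-aid kit and climbing harness and tent with rope: the trade gains 59 net, giving 711 at 20 kg.
Nothing else within 20 kg beats 711.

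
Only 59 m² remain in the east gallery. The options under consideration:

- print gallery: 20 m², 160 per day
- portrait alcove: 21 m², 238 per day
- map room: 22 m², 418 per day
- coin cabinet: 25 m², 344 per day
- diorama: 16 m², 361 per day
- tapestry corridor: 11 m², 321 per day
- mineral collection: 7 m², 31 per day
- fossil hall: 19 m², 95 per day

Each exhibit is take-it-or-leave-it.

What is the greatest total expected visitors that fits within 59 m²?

Map room + diorama + tapestry corridor + mineral collection uses 56 of the 59 m² and totals 1131.

1131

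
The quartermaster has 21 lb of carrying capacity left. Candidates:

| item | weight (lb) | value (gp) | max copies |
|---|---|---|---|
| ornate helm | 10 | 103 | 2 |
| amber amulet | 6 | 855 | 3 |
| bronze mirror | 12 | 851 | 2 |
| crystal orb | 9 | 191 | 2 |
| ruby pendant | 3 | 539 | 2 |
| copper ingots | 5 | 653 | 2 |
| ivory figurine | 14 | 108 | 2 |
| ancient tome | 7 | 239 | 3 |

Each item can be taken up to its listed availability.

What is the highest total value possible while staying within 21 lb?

Filling by ratio: 2×amber amulet + 2×ruby pendant for 2788, with 3 lb left unused.
Dropping ruby pendant frees 3 lb; slotting in amber amulet (6 lb) lifts the total to 3104 at 21 lb.

3104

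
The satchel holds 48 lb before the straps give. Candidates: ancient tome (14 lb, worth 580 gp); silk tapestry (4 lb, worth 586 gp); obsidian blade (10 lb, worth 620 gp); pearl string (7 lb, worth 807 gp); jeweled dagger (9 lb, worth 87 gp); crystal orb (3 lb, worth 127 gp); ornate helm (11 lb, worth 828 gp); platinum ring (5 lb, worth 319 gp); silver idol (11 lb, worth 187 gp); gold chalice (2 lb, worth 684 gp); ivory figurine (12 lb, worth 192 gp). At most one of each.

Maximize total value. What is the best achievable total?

4105

Density check — gold chalice 342.00, silk tapestry 146.50, pearl string 115.29 are the best per lb.
Taking the top-ratio items first gives silk tapestry + obsidian blade + pearl string + crystal orb + ornate helm + platinum ring + gold chalice for 3971 (42 lb).
Replace crystal orb and platinum ring with ancient tome: the trade gains 134 net, giving 4105 at 48 lb.
The closest alternative, silk tapestry + obsidian blade + pearl string + crystal orb + ornate helm + platinum ring + gold chalice, reaches only 3971.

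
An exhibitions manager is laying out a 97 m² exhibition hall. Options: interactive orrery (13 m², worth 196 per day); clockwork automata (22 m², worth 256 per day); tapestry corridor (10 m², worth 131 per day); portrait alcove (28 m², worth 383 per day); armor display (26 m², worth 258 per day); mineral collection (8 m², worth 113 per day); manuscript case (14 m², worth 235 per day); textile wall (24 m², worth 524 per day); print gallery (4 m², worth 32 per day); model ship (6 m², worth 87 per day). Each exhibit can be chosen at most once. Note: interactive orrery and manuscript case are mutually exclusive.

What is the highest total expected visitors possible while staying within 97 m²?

1511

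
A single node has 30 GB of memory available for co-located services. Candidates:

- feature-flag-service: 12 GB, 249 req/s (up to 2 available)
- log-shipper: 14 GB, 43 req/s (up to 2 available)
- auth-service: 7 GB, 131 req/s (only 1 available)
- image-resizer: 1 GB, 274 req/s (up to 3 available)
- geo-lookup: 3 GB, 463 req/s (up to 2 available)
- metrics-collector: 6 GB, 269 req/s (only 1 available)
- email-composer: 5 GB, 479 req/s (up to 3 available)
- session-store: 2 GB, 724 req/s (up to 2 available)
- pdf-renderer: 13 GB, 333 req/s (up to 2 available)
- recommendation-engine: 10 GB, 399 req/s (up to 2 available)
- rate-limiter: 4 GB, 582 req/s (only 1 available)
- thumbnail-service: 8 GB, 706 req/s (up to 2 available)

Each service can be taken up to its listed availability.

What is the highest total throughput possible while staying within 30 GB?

4963

A density-first pass picks 3×image-resizer + 2×geo-lookup + 2×email-composer + 2×session-store + rate-limiter — 4736 at 27 GB.
Replace email-composer with thumbnail-service: the trade gains 227 net, giving 4963 at 30 GB.
Every other selection either busts 30 GB or exceeds an availability limit or fails to beat 4963.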